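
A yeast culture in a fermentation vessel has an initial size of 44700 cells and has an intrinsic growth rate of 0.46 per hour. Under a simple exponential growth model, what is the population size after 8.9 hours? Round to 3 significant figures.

2680000 cells

N(t) = N₀·e^(rt) = 44700 × e^(0.46×8.9) = 44700 × e^4.094.
e^4.094 ≈ 59.979, so N ≈ 44700 × 59.979 = 2.681076×10^6.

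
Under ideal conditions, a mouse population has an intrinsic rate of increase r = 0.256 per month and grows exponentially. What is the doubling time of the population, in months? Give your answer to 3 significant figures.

2.71 months

Doubling time t_d = ln(2)/r = 0.6931/0.256 = 2.7076.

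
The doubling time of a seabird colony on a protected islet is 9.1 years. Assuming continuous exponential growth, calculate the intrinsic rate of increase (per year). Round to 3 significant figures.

0.0762 per year

r = ln(2)/t_d = 0.6931/9.1 = 0.07617.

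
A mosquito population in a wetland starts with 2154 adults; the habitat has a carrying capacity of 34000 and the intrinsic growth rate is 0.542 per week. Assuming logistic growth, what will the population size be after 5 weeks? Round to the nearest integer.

A = (K − N₀)/N₀ = (34000 − 2154)/2154 = 14.785.
N(t) = K/(1 + A·e^(−rt)) = 34000/(1 + 14.785×e^(−0.542×5)).
e^(−2.71) = 0.066537; denominator = 1 + 14.785×0.066537 = 1.9837.
N = 34000/1.9837 = 17139.5.

17140 adults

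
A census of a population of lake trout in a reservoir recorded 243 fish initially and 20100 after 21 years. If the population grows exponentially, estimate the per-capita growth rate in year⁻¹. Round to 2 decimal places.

0.21 per year

From N(t) = N₀·e^(rt): e^(r·21) = 20100/243 = 82.716.
r·21 = ln(82.716) = 4.4154, so r = 4.4154/21 = 0.21026.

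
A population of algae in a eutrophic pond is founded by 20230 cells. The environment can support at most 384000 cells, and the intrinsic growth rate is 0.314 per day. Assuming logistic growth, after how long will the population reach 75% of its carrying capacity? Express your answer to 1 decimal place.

12.7 days

A = (K − N₀)/N₀ = (384000 − 20230)/20230 = 17.982.
Solve 384000/(1 + 17.982·e^(−0.314t)) = 288000: 1 + 17.982·e^(−0.314t) = 1.3333, so e^(−0.314t) = 0.0185374.
−0.314·t = ln(0.0185374) = -3.988, so t = 3.988/0.314 = 12.701.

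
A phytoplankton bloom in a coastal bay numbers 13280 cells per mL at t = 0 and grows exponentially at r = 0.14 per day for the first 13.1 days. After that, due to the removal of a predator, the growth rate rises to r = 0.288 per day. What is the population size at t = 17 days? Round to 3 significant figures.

Phase 1: N(13.1) = 13280·e^(0.14×13.1) = 13280·e^1.834 = 83117.8.
Phase 2 runs for 17 − 13.1 = 3.9 days at r = 0.288.
N(17) = 83117.8·e^(0.288×3.9) = 83117.8·e^1.123 = 255560.

256000 cells per mL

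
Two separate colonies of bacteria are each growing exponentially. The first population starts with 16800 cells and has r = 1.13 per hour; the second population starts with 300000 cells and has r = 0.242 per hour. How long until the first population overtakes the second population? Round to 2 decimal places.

3.25 hours

Set 16800·e^(1.13t) = 300000·e^(0.242t).
e^((1.13 − 0.242)t) = 300000/16800 → e^(0.888·t) = 17.857.
0.888·t = ln(17.857) = 2.8824, so t = 2.8824/0.888 = 3.2459.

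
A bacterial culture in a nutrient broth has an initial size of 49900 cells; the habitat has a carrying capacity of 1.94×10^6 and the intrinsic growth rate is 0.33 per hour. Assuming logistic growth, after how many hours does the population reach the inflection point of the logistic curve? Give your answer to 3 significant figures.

Logistic growth is fastest at N = K/2 = 970000.
A = (K − N₀)/N₀ = 37.878. Set K/(1 + A·e^(−rt)) = K/2 → A·e^(−rt) = 1.
e^(−0.33t) = 1/37.878 = 0.0264007, so t = ln(37.878)/0.33 = 3.6344/0.33 = 11.013.

11.0 hours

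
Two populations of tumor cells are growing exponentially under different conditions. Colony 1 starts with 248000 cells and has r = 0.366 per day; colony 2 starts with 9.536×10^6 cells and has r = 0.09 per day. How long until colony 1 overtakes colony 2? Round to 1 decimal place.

Set 248000·e^(0.366t) = 9.536×10^6·e^(0.09t).
e^((0.366 − 0.09)t) = 9.536×10^6/248000 → e^(0.276·t) = 38.452.
0.276·t = ln(38.452) = 3.6494, so t = 3.6494/0.276 = 13.222.

13.2 days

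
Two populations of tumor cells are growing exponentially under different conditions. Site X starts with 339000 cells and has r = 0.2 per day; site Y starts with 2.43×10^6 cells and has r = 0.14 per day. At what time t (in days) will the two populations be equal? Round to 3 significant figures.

Set 339000·e^(0.2t) = 2.43×10^6·e^(0.14t).
e^((0.2 − 0.14)t) = 2.43×10^6/339000 → e^(0.06·t) = 7.1681.
0.06·t = ln(7.1681) = 1.9696, so t = 1.9696/0.06 = 32.827.

32.8 days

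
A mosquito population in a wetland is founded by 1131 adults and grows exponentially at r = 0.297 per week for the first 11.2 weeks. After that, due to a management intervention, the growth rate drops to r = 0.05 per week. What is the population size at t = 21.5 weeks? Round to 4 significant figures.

52690 adults

Phase 1: N(11.2) = 1131·e^(0.297×11.2) = 1131·e^3.326 = 31484.7.
Phase 2 runs for 21.5 − 11.2 = 10.3 weeks at r = 0.05.
N(21.5) = 31484.7·e^(0.05×10.3) = 31484.7·e^0.515 = 52694.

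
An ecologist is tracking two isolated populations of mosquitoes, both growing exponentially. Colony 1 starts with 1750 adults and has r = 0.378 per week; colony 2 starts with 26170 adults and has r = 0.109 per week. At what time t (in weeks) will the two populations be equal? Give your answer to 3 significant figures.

Set 1750·e^(0.378t) = 26170·e^(0.109t).
e^((0.378 − 0.109)t) = 26170/1750 → e^(0.269·t) = 14.954.
0.269·t = ln(14.954) = 2.705, so t = 2.705/0.269 = 10.056.

10.1 weeks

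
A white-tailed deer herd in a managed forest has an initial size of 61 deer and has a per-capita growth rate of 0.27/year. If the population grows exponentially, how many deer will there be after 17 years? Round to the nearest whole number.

6008 deer

N(t) = N₀·e^(rt) = 61 × e^(0.27×17) = 61 × e^4.59.
e^4.59 ≈ 98.494, so N ≈ 61 × 98.494 = 6008.16.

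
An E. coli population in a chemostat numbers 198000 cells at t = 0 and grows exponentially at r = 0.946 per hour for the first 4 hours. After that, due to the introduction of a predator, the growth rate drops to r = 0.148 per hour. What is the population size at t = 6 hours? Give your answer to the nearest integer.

11710803 cells

Phase 1: N(4) = 198000·e^(0.946×4) = 198000·e^3.784 = 8.710348×10^6.
Phase 2 runs for 6 − 4 = 2 hours at r = 0.148.
N(6) = 8.710348×10^6·e^(0.148×2) = 8.710348×10^6·e^0.296 = 1.17108×10^7.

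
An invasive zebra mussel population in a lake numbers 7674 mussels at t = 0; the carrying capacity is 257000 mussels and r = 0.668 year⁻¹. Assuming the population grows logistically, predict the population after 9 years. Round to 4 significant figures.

238100 mussels

A = (K − N₀)/N₀ = (257000 − 7674)/7674 = 32.49.
N(t) = K/(1 + A·e^(−rt)) = 257000/(1 + 32.49×e^(−0.668×9)).
e^(−6.012) = 0.0024492; denominator = 1 + 32.49×0.0024492 = 1.0796.
N = 257000/1.0796 = 238057.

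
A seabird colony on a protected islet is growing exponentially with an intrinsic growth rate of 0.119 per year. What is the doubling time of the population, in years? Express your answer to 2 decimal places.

Doubling time t_d = ln(2)/r = 0.6931/0.119 = 5.8248.

5.82 years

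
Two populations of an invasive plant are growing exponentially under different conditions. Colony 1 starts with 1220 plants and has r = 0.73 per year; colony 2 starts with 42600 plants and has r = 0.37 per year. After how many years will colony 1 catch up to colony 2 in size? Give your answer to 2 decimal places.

Set 1220·e^(0.73t) = 42600·e^(0.37t).
e^((0.73 − 0.37)t) = 42600/1220 → e^(0.36·t) = 34.918.
0.36·t = ln(34.918) = 3.553, so t = 3.553/0.36 = 9.8695.

9.87 years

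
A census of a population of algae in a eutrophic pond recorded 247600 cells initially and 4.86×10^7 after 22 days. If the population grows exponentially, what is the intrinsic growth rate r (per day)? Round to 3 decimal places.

0.240 per day

From N(t) = N₀·e^(rt): e^(r·22) = 4.86×10^7/247600 = 196.28.
r·22 = ln(196.28) = 5.2796, so r = 5.2796/22 = 0.23998.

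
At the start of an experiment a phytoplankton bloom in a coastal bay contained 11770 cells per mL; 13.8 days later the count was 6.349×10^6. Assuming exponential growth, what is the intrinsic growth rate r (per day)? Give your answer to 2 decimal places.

From N(t) = N₀·e^(rt): e^(r·13.8) = 6.349×10^6/11770 = 539.42.
r·13.8 = ln(539.42) = 6.2905, so r = 6.2905/13.8 = 0.45583.

0.46 per day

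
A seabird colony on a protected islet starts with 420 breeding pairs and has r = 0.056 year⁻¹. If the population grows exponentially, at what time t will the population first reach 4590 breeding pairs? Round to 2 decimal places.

42.70 years

Set N₀·e^(rt) = 4590: e^(0.056·t) = 4590/420 = 10.929.
0.056·t = ln(10.929) = 2.3914, so t = 2.3914/0.056 = 42.703.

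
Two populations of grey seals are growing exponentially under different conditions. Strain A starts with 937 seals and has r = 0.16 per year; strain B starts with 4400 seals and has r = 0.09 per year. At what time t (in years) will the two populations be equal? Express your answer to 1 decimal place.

Set 937·e^(0.16t) = 4400·e^(0.09t).
e^((0.16 − 0.09)t) = 4400/937 → e^(0.07·t) = 4.6958.
0.07·t = ln(4.6958) = 1.5467, so t = 1.5467/0.07 = 22.095.

22.1 years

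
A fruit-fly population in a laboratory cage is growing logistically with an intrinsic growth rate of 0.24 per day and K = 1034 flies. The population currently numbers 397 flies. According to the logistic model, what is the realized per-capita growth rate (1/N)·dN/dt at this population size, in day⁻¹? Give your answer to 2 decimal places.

(1/N)·dN/dt = r(1 − N/K) = 0.24 × (1 − 397/1034).
= 0.24 × 0.61605 = 0.14785.

0.15 per day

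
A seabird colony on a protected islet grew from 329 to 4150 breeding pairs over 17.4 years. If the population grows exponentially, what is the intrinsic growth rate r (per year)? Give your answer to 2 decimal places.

0.15 per year

From N(t) = N₀·e^(rt): e^(r·17.4) = 4150/329 = 12.614.
r·17.4 = ln(12.614) = 2.5348, so r = 2.5348/17.4 = 0.14568.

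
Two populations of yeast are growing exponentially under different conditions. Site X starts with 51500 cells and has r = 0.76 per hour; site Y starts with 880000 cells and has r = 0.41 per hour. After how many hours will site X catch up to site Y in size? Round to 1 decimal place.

8.1 hours

Set 51500·e^(0.76t) = 880000·e^(0.41t).
e^((0.76 − 0.41)t) = 880000/51500 → e^(0.35·t) = 17.087.
0.35·t = ln(17.087) = 2.8383, so t = 2.8383/0.35 = 8.1095.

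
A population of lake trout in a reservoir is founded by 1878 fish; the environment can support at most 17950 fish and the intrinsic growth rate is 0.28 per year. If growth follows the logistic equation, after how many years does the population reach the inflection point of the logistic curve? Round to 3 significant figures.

7.67 years

Logistic growth is fastest at N = K/2 = 8975.
A = (K − N₀)/N₀ = 8.558. Set K/(1 + A·e^(−rt)) = K/2 → A·e^(−rt) = 1.
e^(−0.28t) = 1/8.558 = 0.116849, so t = ln(8.558)/0.28 = 2.1469/0.28 = 7.6674.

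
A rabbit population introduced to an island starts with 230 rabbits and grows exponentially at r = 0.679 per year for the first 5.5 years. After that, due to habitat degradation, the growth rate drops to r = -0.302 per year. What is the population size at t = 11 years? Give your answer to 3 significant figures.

1830 rabbits

Phase 1: N(5.5) = 230·e^(0.679×5.5) = 230·e^3.735 = 9629.43.
Phase 2 runs for 11 − 5.5 = 5.5 years at r = -0.302.
N(11) = 9629.43·e^(-0.302×5.5) = 9629.43·e^-1.661 = 1829.1.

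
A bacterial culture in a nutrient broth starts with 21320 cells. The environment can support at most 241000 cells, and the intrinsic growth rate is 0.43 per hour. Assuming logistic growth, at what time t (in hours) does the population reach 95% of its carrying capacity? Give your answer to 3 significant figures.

12.3 hours

A = (K − N₀)/N₀ = (241000 − 21320)/21320 = 10.304.
Solve 241000/(1 + 10.304·e^(−0.43t)) = 228950: 1 + 10.304·e^(−0.43t) = 1.0526, so e^(−0.43t) = 0.00510791.
−0.43·t = ln(0.00510791) = -5.277, so t = 5.277/0.43 = 12.272.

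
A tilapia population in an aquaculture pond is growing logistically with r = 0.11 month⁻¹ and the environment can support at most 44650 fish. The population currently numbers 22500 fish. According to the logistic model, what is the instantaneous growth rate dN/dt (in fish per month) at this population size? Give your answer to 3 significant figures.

dN/dt = rN(1 − N/K) = 0.11 × 22500 × (1 − 22500/44650).
1 − 22500/44650 = 0.49608; dN/dt = 0.11 × 22500 × 0.49608 = 1227.8.

1230 fish per month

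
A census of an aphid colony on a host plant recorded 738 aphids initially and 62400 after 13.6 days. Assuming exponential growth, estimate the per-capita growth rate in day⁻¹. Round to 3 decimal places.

From N(t) = N₀·e^(rt): e^(r·13.6) = 62400/738 = 84.553.
r·13.6 = ln(84.553) = 4.4374, so r = 4.4374/13.6 = 0.32628.

0.326 per day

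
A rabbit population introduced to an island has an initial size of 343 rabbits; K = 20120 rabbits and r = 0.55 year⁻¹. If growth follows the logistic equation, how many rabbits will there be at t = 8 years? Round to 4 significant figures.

11780 rabbits

A = (K − N₀)/N₀ = (20120 − 343)/343 = 57.659.
N(t) = K/(1 + A·e^(−rt)) = 20120/(1 + 57.659×e^(−0.55×8)).
e^(−4.4) = 0.012277; denominator = 1 + 57.659×0.012277 = 1.7079.
N = 20120/1.7079 = 11780.6.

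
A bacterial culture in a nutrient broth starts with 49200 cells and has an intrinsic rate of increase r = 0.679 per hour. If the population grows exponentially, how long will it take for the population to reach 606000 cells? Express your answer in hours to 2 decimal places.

Set N₀·e^(rt) = 606000: e^(0.679·t) = 606000/49200 = 12.317.
0.679·t = ln(12.317) = 2.511, so t = 2.511/0.679 = 3.6981.

3.70 hours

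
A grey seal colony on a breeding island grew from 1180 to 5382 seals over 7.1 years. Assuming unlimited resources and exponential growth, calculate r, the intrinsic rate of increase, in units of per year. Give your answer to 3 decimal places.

0.214 per year

From N(t) = N₀·e^(rt): e^(r·7.1) = 5382/1180 = 4.561.
r·7.1 = ln(4.561) = 1.5175, so r = 1.5175/7.1 = 0.21374.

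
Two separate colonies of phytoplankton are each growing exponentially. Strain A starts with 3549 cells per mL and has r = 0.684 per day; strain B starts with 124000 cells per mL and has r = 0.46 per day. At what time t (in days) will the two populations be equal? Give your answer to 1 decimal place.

Set 3549·e^(0.684t) = 124000·e^(0.46t).
e^((0.684 − 0.46)t) = 124000/3549 → e^(0.224·t) = 34.939.
0.224·t = ln(34.939) = 3.5536, so t = 3.5536/0.224 = 15.864.

15.9 days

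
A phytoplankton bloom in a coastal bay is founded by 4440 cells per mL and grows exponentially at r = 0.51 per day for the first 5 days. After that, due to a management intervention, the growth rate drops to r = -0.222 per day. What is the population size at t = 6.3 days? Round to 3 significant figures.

42600 cells per mL

Phase 1: N(5) = 4440·e^(0.51×5) = 4440·e^2.55 = 56863.5.
Phase 2 runs for 6.3 − 5 = 1.3 days at r = -0.222.
N(6.3) = 56863.5·e^(-0.222×1.3) = 56863.5·e^-0.2886 = 42608.5.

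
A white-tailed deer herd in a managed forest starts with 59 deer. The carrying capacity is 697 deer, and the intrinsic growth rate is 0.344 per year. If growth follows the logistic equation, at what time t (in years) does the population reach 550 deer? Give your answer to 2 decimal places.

10.76 years

A = (K − N₀)/N₀ = (697 − 59)/59 = 10.814.
Solve 697/(1 + 10.814·e^(−0.344t)) = 550: 1 + 10.814·e^(−0.344t) = 1.2673, so e^(−0.344t) = 0.0247164.
−0.344·t = ln(0.0247164) = -3.7003, so t = 3.7003/0.344 = 10.757.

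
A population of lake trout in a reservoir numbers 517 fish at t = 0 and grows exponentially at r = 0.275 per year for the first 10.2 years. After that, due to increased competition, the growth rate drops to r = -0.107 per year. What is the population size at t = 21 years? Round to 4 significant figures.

2690 fish

Phase 1: N(10.2) = 517·e^(0.275×10.2) = 517·e^2.805 = 8544.5.
Phase 2 runs for 21 − 10.2 = 10.8 years at r = -0.107.
N(21) = 8544.5·e^(-0.107×10.8) = 8544.5·e^-1.156 = 2690.39.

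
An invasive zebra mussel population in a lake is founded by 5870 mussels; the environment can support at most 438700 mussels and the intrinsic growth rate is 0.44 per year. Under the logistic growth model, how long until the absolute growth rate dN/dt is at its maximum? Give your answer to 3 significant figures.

Logistic growth is fastest at N = K/2 = 219350.
A = (K − N₀)/N₀ = 73.736. Set K/(1 + A·e^(−rt)) = K/2 → A·e^(−rt) = 1.
e^(−0.44t) = 1/73.736 = 0.0135619, so t = ln(73.736)/0.44 = 4.3005/0.44 = 9.7738.

9.77 years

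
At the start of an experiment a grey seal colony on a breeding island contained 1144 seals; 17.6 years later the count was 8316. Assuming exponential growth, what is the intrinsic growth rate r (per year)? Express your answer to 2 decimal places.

0.11 per year

From N(t) = N₀·e^(rt): e^(r·17.6) = 8316/1144 = 7.2692.
r·17.6 = ln(7.2692) = 1.9837, so r = 1.9837/17.6 = 0.11271.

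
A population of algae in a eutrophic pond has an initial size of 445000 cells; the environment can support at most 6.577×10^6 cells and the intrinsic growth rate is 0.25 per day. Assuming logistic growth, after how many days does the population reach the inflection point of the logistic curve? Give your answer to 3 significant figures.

10.5 days

Logistic growth is fastest at N = K/2 = 3.2885×10^6.
A = (K − N₀)/N₀ = 13.78. Set K/(1 + A·e^(−rt)) = K/2 → A·e^(−rt) = 1.
e^(−0.25t) = 1/13.78 = 0.0725701, so t = ln(13.78)/0.25 = 2.6232/0.25 = 10.493.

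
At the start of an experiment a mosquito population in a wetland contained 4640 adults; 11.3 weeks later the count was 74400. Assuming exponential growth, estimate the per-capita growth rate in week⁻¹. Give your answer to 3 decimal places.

0.246 per week

From N(t) = N₀·e^(rt): e^(r·11.3) = 74400/4640 = 16.034.
r·11.3 = ln(16.034) = 2.7747, so r = 2.7747/11.3 = 0.24555.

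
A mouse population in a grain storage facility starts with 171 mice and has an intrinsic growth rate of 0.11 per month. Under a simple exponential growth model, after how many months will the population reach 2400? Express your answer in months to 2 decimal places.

Set N₀·e^(rt) = 2400: e^(0.11·t) = 2400/171 = 14.035.
0.11·t = ln(14.035) = 2.6416, so t = 2.6416/0.11 = 24.014.

24.01 months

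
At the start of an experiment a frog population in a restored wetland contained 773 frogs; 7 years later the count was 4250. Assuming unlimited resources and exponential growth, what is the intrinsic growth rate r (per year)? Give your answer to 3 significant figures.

From N(t) = N₀·e^(rt): e^(r·7) = 4250/773 = 5.4981.
r·7 = ln(5.4981) = 1.7044, so r = 1.7044/7 = 0.24349.

0.243 per year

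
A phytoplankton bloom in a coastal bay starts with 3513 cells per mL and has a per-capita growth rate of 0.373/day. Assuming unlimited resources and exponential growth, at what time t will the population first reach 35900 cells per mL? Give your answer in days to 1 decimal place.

Set N₀·e^(rt) = 35900: e^(0.373·t) = 35900/3513 = 10.219.
0.373·t = ln(10.219) = 2.3243, so t = 2.3243/0.373 = 6.2313.

6.2 days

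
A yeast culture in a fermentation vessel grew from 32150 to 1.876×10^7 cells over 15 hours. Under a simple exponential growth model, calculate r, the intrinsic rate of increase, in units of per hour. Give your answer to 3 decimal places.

0.425 per hour

From N(t) = N₀·e^(rt): e^(r·15) = 1.876×10^7/32150 = 583.51.
r·15 = ln(583.51) = 6.3691, so r = 6.3691/15 = 0.4246.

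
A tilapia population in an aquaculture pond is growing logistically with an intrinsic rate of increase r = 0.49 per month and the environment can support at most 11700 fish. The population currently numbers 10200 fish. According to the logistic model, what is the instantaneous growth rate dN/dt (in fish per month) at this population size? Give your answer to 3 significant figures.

dN/dt = rN(1 − N/K) = 0.49 × 10200 × (1 − 10200/11700).
1 − 10200/11700 = 0.12821; dN/dt = 0.49 × 10200 × 0.12821 = 640.77.

641 fish per month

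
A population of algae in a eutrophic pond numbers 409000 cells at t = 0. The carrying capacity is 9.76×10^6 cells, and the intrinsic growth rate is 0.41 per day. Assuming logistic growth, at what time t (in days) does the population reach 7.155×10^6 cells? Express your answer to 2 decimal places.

A = (K − N₀)/N₀ = (9.76×10^6 − 409000)/409000 = 22.863.
Solve 9.76×10^6/(1 + 22.863·e^(−0.41t)) = 7.155×10^6: 1 + 22.863·e^(−0.41t) = 1.3641, so e^(−0.41t) = 0.0159244.
−0.41·t = ln(0.0159244) = -4.1399, so t = 4.1399/0.41 = 10.097.

10.10 days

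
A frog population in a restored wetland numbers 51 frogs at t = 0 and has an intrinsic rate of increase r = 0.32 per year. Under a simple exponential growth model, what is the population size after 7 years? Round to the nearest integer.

479 frogs

N(t) = N₀·e^(rt) = 51 × e^(0.32×7) = 51 × e^2.24.
e^2.24 ≈ 9.3933, so N ≈ 51 × 9.3933 = 479.06.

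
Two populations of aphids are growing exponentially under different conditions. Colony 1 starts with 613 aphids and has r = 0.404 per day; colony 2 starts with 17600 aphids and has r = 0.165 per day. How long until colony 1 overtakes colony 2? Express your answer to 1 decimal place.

14.0 days

Set 613·e^(0.404t) = 17600·e^(0.165t).
e^((0.404 − 0.165)t) = 17600/613 → e^(0.239·t) = 28.711.
0.239·t = ln(28.711) = 3.3573, so t = 3.3573/0.239 = 14.047.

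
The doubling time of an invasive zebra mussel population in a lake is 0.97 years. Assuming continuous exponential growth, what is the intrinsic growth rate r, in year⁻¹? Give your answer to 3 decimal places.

r = ln(2)/t_d = 0.6931/0.97 = 0.71458.

0.715 per year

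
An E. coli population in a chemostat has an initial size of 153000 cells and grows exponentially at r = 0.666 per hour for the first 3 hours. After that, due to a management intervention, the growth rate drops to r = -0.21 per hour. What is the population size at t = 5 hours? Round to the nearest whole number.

741324 cells

Phase 1: N(3) = 153000·e^(0.666×3) = 153000·e^1.998 = 1.128267×10^6.
Phase 2 runs for 5 − 3 = 2 hours at r = -0.21.
N(5) = 1.128267×10^6·e^(-0.21×2) = 1.128267×10^6·e^-0.42 = 741324.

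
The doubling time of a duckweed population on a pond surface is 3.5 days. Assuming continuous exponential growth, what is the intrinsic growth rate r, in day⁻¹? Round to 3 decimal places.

0.198 per day

r = ln(2)/t_d = 0.6931/3.5 = 0.19804.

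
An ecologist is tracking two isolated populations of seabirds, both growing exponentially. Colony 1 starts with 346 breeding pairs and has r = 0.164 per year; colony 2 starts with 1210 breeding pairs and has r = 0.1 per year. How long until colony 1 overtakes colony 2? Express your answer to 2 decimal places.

Set 346·e^(0.164t) = 1210·e^(0.1t).
e^((0.164 − 0.1)t) = 1210/346 → e^(0.064·t) = 3.4971.
0.064·t = ln(3.4971) = 1.2519, so t = 1.2519/0.064 = 19.562.

19.56 years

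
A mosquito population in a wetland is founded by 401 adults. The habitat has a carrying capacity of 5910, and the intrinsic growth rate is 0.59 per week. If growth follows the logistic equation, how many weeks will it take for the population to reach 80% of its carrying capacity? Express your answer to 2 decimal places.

6.79 weeks

A = (K − N₀)/N₀ = (5910 − 401)/401 = 13.738.
Solve 5910/(1 + 13.738·e^(−0.59t)) = 4728: 1 + 13.738·e^(−0.59t) = 1.25, so e^(−0.59t) = 0.0181975.
−0.59·t = ln(0.0181975) = -4.0065, so t = 4.0065/0.59 = 6.7906.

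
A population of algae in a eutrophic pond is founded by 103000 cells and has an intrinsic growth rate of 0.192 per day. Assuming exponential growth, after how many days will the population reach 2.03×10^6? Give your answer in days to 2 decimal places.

Set N₀·e^(rt) = 2.03×10^6: e^(0.192·t) = 2.03×10^6/103000 = 19.709.
0.192·t = ln(19.709) = 2.9811, so t = 2.9811/0.192 = 15.526.

15.53 days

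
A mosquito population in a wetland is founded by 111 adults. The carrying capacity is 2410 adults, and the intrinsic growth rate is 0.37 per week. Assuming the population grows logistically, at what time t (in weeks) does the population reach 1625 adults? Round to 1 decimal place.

10.2 weeks

A = (K − N₀)/N₀ = (2410 − 111)/111 = 20.712.
Solve 2410/(1 + 20.712·e^(−0.37t)) = 1625: 1 + 20.712·e^(−0.37t) = 1.4831, so e^(−0.37t) = 0.0233239.
−0.37·t = ln(0.0233239) = -3.7583, so t = 3.7583/0.37 = 10.158.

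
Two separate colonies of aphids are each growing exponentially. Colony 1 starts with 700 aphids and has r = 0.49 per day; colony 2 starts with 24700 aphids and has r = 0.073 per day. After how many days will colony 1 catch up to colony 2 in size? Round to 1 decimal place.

8.5 days

Set 700·e^(0.49t) = 24700·e^(0.073t).
e^((0.49 − 0.073)t) = 24700/700 → e^(0.417·t) = 35.286.
0.417·t = ln(35.286) = 3.5635, so t = 3.5635/0.417 = 8.5455.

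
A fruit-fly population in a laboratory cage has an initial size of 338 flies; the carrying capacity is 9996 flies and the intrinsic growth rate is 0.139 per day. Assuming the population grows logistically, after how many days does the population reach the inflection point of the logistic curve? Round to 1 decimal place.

24.1 days

Logistic growth is fastest at N = K/2 = 4998.
A = (K − N₀)/N₀ = 28.574. Set K/(1 + A·e^(−rt)) = K/2 → A·e^(−rt) = 1.
e^(−0.139t) = 1/28.574 = 0.0349969, so t = ln(28.574)/0.139 = 3.3525/0.139 = 24.119.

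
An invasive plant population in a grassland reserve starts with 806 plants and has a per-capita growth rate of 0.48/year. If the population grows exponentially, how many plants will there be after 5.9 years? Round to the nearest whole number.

N(t) = N₀·e^(rt) = 806 × e^(0.48×5.9) = 806 × e^2.832.
e^2.832 ≈ 16.979, so N ≈ 806 × 16.979 = 13685.4.

13685 plants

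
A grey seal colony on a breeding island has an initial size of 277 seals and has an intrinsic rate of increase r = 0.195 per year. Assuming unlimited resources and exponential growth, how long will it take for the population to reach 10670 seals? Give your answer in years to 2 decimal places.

Set N₀·e^(rt) = 10670: e^(0.195·t) = 10670/277 = 38.52.
0.195·t = ln(38.52) = 3.6512, so t = 3.6512/0.195 = 18.724.

18.72 years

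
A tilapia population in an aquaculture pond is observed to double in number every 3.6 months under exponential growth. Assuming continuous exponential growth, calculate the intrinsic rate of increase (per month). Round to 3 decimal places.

0.193 per month

r = ln(2)/t_d = 0.6931/3.6 = 0.19254.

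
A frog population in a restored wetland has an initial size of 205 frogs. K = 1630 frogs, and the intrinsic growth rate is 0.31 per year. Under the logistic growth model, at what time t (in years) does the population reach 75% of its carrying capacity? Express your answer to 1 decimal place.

A = (K − N₀)/N₀ = (1630 − 205)/205 = 6.9512.
Solve 1630/(1 + 6.9512·e^(−0.31t)) = 1222.5: 1 + 6.9512·e^(−0.31t) = 1.3333, so e^(−0.31t) = 0.0479532.
−0.31·t = ln(0.0479532) = -3.0375, so t = 3.0375/0.31 = 9.7985.

9.8 years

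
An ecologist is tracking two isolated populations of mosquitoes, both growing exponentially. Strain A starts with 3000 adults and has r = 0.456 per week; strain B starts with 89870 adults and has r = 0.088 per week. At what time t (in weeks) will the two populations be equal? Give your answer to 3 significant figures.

9.24 weeks

Set 3000·e^(0.456t) = 89870·e^(0.088t).
e^((0.456 − 0.088)t) = 89870/3000 → e^(0.368·t) = 29.957.
0.368·t = ln(29.957) = 3.3998, so t = 3.3998/0.368 = 9.2385.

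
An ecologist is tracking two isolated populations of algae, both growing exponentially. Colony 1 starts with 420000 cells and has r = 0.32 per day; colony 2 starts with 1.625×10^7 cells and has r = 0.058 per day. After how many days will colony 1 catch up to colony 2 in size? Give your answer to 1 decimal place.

Set 420000·e^(0.32t) = 1.625×10^7·e^(0.058t).
e^((0.32 − 0.058)t) = 1.625×10^7/420000 → e^(0.262·t) = 38.69.
0.262·t = ln(38.69) = 3.6556, so t = 3.6556/0.262 = 13.953.

14.0 days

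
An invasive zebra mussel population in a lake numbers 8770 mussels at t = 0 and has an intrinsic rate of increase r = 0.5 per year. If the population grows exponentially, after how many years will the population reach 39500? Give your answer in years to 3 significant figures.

Set N₀·e^(rt) = 39500: e^(0.5·t) = 39500/8770 = 4.504.
0.5·t = ln(4.504) = 1.505, so t = 1.505/0.5 = 3.0099.

3.01 years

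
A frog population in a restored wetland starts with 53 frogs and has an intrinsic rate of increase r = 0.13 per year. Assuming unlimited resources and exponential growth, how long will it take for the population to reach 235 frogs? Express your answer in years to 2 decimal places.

Set N₀·e^(rt) = 235: e^(0.13·t) = 235/53 = 4.434.
0.13·t = ln(4.434) = 1.4893, so t = 1.4893/0.13 = 11.456.

11.46 years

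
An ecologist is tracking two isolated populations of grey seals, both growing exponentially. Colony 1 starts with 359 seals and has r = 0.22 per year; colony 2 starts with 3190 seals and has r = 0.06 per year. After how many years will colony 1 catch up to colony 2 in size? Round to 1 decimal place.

13.7 years

Set 359·e^(0.22t) = 3190·e^(0.06t).
e^((0.22 − 0.06)t) = 3190/359 → e^(0.16·t) = 8.8858.
0.16·t = ln(8.8858) = 2.1845, so t = 2.1845/0.16 = 13.653.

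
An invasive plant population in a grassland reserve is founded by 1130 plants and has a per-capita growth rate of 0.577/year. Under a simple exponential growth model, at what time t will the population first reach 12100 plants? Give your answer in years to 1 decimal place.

Set N₀·e^(rt) = 12100: e^(0.577·t) = 12100/1130 = 10.708.
0.577·t = ln(10.708) = 2.371, so t = 2.371/0.577 = 4.1092.

4.1 years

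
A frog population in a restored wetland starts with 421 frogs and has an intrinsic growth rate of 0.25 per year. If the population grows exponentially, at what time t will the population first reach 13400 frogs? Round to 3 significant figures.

Set N₀·e^(rt) = 13400: e^(0.25·t) = 13400/421 = 31.829.
0.25·t = ln(31.829) = 3.4604, so t = 3.4604/0.25 = 13.842.

13.8 years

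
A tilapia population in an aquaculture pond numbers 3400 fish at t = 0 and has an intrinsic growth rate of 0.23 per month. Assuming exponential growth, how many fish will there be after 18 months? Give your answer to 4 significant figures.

213500 fish

N(t) = N₀·e^(rt) = 3400 × e^(0.23×18) = 3400 × e^4.14.
e^4.14 ≈ 62.803, so N ≈ 3400 × 62.803 = 213530.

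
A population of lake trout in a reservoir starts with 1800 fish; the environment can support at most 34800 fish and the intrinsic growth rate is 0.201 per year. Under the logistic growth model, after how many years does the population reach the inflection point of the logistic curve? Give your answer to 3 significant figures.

14.5 years

Logistic growth is fastest at N = K/2 = 17400.
A = (K − N₀)/N₀ = 18.333. Set K/(1 + A·e^(−rt)) = K/2 → A·e^(−rt) = 1.
e^(−0.201t) = 1/18.333 = 0.0545455, so t = ln(18.333)/0.201 = 2.9087/0.201 = 14.471.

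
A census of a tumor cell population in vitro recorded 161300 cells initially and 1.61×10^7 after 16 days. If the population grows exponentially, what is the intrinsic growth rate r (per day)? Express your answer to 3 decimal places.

0.288 per day

From N(t) = N₀·e^(rt): e^(r·16) = 1.61×10^7/161300 = 99.814.
r·16 = ln(99.814) = 4.6033, so r = 4.6033/16 = 0.28771.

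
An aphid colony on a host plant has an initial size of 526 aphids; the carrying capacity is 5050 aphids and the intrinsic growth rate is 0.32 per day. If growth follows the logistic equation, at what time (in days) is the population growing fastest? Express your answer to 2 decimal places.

Logistic growth is fastest at N = K/2 = 2525.
A = (K − N₀)/N₀ = 8.6008. Set K/(1 + A·e^(−rt)) = K/2 → A·e^(−rt) = 1.
e^(−0.32t) = 1/8.6008 = 0.116269, so t = ln(8.6008)/0.32 = 2.1519/0.32 = 6.7245.

6.72 days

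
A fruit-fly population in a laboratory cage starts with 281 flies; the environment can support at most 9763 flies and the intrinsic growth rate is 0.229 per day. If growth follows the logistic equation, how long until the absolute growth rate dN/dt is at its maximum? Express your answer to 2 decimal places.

15.37 days

Logistic growth is fastest at N = K/2 = 4881.5.
A = (K − N₀)/N₀ = 33.744. Set K/(1 + A·e^(−rt)) = K/2 → A·e^(−rt) = 1.
e^(−0.229t) = 1/33.744 = 0.0296351, so t = ln(33.744)/0.229 = 3.5188/0.229 = 15.366.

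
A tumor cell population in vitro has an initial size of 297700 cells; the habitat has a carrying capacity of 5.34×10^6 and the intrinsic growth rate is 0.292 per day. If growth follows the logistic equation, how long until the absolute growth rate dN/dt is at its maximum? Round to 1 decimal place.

Logistic growth is fastest at N = K/2 = 2.67×10^6.
A = (K − N₀)/N₀ = 16.938. Set K/(1 + A·e^(−rt)) = K/2 → A·e^(−rt) = 1.
e^(−0.292t) = 1/16.938 = 0.0590405, so t = ln(16.938)/0.292 = 2.8295/0.292 = 9.6902.

9.7 days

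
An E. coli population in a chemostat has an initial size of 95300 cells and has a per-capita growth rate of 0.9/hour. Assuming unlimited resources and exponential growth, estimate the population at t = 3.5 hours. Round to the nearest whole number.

2223927 cells

N(t) = N₀·e^(rt) = 95300 × e^(0.9×3.5) = 95300 × e^3.15.
e^3.15 ≈ 23.336, so N ≈ 95300 × 23.336 = 2.223927×10^6.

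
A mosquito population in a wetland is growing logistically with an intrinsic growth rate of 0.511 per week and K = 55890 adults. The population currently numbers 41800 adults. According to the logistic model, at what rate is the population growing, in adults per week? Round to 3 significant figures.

5380 adults per week

dN/dt = rN(1 − N/K) = 0.511 × 41800 × (1 − 41800/55890).
1 − 41800/55890 = 0.2521; dN/dt = 0.511 × 41800 × 0.2521 = 5384.9.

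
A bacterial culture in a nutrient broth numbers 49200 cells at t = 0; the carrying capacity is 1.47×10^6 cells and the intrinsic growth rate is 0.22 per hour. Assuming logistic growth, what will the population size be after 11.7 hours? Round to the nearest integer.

A = (K − N₀)/N₀ = (1.47×10^6 − 49200)/49200 = 28.878.
N(t) = K/(1 + A·e^(−rt)) = 1.47×10^6/(1 + 28.878×e^(−0.22×11.7)).
e^(−2.574) = 0.07623; denominator = 1 + 28.878×0.07623 = 3.2014.
N = 1.47×10^6/3.2014 = 459178.

459178 cells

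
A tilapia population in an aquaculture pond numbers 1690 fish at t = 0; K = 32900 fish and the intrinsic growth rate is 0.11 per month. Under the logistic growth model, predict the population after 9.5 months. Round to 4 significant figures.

A = (K − N₀)/N₀ = (32900 − 1690)/1690 = 18.467.
N(t) = K/(1 + A·e^(−rt)) = 32900/(1 + 18.467×e^(−0.11×9.5)).
e^(−1.045) = 0.35169; denominator = 1 + 18.467×0.35169 = 7.4949.
N = 32900/7.4949 = 4389.68.

4390 fish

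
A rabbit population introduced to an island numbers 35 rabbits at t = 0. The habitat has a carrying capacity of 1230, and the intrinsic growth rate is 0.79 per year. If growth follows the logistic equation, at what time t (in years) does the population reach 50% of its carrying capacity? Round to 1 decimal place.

A = (K − N₀)/N₀ = (1230 − 35)/35 = 34.143.
Solve 1230/(1 + 34.143·e^(−0.79t)) = 615: 1 + 34.143·e^(−0.79t) = 2, so e^(−0.79t) = 0.0292887.
−0.79·t = ln(0.0292887) = -3.5306, so t = 3.5306/0.79 = 4.4691.

4.5 years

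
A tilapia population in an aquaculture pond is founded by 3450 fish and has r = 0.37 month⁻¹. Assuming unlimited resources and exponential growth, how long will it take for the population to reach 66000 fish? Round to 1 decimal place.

Set N₀·e^(rt) = 66000: e^(0.37·t) = 66000/3450 = 19.13.
0.37·t = ln(19.13) = 2.9513, so t = 2.9513/0.37 = 7.9764.

8.0 months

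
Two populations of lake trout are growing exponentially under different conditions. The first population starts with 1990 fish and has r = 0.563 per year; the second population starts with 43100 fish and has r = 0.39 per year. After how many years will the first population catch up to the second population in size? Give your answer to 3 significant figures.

17.8 years

Set 1990·e^(0.563t) = 43100·e^(0.39t).
e^((0.563 − 0.39)t) = 43100/1990 → e^(0.173·t) = 21.658.
0.173·t = ln(21.658) = 3.0754, so t = 3.0754/0.173 = 17.777.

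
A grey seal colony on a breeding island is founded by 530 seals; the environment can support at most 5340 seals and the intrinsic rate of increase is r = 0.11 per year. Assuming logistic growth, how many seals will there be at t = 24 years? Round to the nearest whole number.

A = (K − N₀)/N₀ = (5340 − 530)/530 = 9.0755.
N(t) = K/(1 + A·e^(−rt)) = 5340/(1 + 9.0755×e^(−0.11×24)).
e^(−2.64) = 0.071361; denominator = 1 + 9.0755×0.071361 = 1.6476.
N = 5340/1.6476 = 3241.

3241 seals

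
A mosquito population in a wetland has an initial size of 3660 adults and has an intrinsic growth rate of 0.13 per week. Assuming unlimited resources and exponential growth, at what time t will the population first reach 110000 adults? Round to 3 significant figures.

Set N₀·e^(rt) = 110000: e^(0.13·t) = 110000/3660 = 30.055.
0.13·t = ln(30.055) = 3.403, so t = 3.403/0.13 = 26.177.

26.2 weeks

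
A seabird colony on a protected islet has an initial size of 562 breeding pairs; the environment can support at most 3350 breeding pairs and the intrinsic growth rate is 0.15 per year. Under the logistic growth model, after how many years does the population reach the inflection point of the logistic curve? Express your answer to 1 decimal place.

Logistic growth is fastest at N = K/2 = 1675.
A = (K − N₀)/N₀ = 4.9609. Set K/(1 + A·e^(−rt)) = K/2 → A·e^(−rt) = 1.
e^(−0.15t) = 1/4.9609 = 0.201578, so t = ln(4.9609)/0.15 = 1.6016/0.15 = 10.677.

10.7 years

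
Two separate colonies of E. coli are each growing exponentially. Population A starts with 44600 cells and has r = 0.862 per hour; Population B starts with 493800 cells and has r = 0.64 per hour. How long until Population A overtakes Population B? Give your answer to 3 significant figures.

10.8 hours

Set 44600·e^(0.862t) = 493800·e^(0.64t).
e^((0.862 − 0.64)t) = 493800/44600 → e^(0.222·t) = 11.072.
0.222·t = ln(11.072) = 2.4044, so t = 2.4044/0.222 = 10.831.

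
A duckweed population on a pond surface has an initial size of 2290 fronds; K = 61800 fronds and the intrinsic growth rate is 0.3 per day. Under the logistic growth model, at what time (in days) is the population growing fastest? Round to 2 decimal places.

10.86 days

Logistic growth is fastest at N = K/2 = 30900.
A = (K − N₀)/N₀ = 25.987. Set K/(1 + A·e^(−rt)) = K/2 → A·e^(−rt) = 1.
e^(−0.3t) = 1/25.987 = 0.0384809, so t = ln(25.987)/0.3 = 3.2576/0.3 = 10.859.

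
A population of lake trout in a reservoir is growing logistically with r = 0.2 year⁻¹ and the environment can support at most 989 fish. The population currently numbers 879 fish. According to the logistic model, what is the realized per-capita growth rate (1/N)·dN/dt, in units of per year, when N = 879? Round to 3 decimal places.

(1/N)·dN/dt = r(1 − N/K) = 0.2 × (1 − 879/989).
= 0.2 × 0.11122 = 0.022245.

0.022 per year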